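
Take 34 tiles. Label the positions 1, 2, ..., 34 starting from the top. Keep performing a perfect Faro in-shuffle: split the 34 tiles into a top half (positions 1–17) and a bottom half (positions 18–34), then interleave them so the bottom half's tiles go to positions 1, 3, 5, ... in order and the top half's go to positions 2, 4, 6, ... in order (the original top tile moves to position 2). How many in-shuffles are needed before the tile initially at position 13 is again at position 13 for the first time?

Follow position 13 under repeated in-shuffles:
13 → 26 → 17 → 34 → 33 → 31 → 27 → 19 → 3 → 6 → 12 → 24 → 13
It first returns after 12 in-shuffles.

12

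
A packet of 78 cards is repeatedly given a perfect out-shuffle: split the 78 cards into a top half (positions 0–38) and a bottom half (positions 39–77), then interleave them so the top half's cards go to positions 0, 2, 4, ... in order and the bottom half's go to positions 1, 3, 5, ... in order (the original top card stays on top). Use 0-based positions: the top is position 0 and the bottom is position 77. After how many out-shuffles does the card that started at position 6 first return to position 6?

Follow position 6 under repeated out-shuffles:
6 → 12 → 24 → 48 → 19 → 38 → 76 → 75 → ... → 6 (length 30)
It first returns after 30 out-shuffles.

30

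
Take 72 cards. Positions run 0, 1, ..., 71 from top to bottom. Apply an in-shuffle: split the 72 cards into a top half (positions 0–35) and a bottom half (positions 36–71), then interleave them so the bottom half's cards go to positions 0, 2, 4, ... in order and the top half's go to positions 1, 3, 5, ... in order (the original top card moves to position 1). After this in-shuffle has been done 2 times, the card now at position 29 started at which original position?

Work backwards from position 29, undoing one in-shuffle at a time:
29 ← 14 ← 43
So the card now at position 29 started at position 43.

43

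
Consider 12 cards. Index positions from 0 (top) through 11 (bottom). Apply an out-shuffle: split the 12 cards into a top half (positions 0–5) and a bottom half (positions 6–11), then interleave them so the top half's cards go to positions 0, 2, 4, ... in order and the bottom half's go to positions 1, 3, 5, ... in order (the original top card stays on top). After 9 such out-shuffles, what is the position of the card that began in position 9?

Track the card's position through each out-shuffle:
9 → 7 → 3 → 6 → 1 → 2 → 4 → 8 → 5 → 10

10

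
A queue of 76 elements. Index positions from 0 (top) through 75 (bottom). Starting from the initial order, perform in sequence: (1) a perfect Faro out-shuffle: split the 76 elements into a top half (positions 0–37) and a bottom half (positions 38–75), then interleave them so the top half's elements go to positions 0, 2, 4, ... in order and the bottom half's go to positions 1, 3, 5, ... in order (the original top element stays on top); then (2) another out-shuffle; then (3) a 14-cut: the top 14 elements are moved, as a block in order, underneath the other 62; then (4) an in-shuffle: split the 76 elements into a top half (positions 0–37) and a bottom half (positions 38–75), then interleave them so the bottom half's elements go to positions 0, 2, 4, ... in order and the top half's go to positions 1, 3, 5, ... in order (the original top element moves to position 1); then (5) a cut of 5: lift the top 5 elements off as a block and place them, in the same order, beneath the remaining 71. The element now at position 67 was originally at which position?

3

Undo the operations in reverse order, starting from position 67:
  undo op 5 (cut 5): 67 ← 72
  undo op 4 (in-shuffle, from bottom half): 72 ← 74
  undo op 3 (cut 14): 74 ← 12
  undo op 2 (out-shuffle, from top half): 12 ← 6
  undo op 1 (out-shuffle, from top half): 6 ← 3
So the element at position 67 came from original position 3.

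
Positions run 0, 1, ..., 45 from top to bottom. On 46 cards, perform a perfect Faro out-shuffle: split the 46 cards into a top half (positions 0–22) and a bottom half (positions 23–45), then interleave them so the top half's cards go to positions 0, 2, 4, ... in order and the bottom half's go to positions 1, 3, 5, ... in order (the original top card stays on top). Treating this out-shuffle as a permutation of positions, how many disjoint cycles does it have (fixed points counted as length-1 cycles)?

Trace each unvisited position around until it returns:
(0) (1 2 4 8 16 32 ... len 12) (3 6 12 24) (5 10 20 40 35 25) (7 14 28 11 22 44 ... len 12) (9 18 36 27) (15 30) (21 42 39 33) ... plus 1 more
9 cycles in total.

9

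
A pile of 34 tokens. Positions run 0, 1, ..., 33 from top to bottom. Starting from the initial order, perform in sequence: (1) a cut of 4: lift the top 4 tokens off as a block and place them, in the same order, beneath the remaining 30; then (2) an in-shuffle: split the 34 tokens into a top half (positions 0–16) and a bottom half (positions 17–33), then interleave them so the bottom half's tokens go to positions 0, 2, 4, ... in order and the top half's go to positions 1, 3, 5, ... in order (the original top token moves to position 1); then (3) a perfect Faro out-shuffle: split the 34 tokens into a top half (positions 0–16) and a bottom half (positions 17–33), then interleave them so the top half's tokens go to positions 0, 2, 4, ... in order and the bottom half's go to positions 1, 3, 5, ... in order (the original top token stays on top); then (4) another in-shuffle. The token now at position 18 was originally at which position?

10

Undo the operations in reverse order, starting from position 18:
  undo op 4 (in-shuffle, from bottom half): 18 ← 26
  undo op 3 (out-shuffle, from top half): 26 ← 13
  undo op 2 (in-shuffle, from top half): 13 ← 6
  undo op 1 (cut 4): 6 ← 10
So the token at position 18 came from original position 10.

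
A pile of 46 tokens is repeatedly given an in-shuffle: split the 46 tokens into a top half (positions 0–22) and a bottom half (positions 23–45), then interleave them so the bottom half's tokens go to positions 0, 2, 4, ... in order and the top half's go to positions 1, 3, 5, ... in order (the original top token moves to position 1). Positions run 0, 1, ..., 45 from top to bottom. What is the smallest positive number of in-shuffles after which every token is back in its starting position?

The in-shuffle permutes the 46 positions with cycle lengths [23, 23].
Every token is home exactly when every cycle has completed a whole number of laps, i.e. after lcm(23) = 23 in-shuffles.

23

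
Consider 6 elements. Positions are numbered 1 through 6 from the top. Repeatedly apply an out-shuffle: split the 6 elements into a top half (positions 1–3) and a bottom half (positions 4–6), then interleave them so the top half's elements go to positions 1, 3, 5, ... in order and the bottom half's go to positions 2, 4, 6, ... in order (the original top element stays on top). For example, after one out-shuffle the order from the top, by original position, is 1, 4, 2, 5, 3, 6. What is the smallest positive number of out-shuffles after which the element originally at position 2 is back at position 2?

Follow position 2 under repeated out-shuffles:
2 → 3 → 5 → 4 → 2
It first returns after 4 out-shuffles.

4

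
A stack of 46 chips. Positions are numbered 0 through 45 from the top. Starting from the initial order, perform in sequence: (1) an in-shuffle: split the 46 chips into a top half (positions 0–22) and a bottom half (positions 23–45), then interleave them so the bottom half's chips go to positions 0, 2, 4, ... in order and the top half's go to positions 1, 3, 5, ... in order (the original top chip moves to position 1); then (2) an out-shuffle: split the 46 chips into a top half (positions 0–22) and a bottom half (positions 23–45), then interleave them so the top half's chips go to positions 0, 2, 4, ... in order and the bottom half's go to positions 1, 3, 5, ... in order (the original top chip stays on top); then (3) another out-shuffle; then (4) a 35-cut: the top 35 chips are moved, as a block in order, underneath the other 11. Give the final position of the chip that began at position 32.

38

Track the chip from position 32 forward through each operation:
  after op 1 (in-shuffle): 32 → 18
  after op 2 (out-shuffle): 18 → 36
  after op 3 (out-shuffle): 36 → 27
  after op 4 (cut 35): 27 → 38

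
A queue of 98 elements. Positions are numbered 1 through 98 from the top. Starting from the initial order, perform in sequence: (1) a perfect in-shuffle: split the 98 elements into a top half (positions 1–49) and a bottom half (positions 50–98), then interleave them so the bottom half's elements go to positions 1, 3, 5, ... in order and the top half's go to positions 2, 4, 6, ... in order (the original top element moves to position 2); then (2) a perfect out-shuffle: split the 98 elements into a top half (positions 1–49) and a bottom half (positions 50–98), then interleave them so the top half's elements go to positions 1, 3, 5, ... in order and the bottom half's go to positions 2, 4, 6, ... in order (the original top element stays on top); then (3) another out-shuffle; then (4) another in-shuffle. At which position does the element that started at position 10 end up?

Track the element from position 10 forward through each operation:
  after op 1 (in-shuffle): 10 → 20
  after op 2 (out-shuffle): 20 → 39
  after op 3 (out-shuffle): 39 → 77
  after op 4 (in-shuffle): 77 → 55

55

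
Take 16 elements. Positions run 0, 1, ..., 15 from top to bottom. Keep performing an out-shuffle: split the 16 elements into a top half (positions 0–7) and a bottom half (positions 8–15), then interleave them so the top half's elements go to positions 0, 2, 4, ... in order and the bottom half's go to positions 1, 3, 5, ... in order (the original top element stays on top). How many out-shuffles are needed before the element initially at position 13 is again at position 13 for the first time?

4

Follow position 13 under repeated out-shuffles:
13 → 11 → 7 → 14 → 13
It first returns after 4 out-shuffles.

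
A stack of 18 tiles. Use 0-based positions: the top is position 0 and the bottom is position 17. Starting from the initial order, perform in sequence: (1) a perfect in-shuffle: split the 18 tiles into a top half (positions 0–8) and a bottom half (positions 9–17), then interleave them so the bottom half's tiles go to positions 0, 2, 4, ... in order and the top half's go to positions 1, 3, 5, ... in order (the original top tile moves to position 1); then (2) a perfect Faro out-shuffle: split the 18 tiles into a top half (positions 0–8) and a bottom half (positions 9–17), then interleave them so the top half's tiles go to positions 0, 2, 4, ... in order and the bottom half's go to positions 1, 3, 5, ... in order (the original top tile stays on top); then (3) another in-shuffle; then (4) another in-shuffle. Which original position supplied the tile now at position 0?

10

Undo the operations in reverse order, starting from position 0:
  undo op 4 (in-shuffle, from bottom half): 0 ← 9
  undo op 3 (in-shuffle, from top half): 9 ← 4
  undo op 2 (out-shuffle, from top half): 4 ← 2
  undo op 1 (in-shuffle, from bottom half): 2 ← 10
So the tile at position 0 came from original position 10.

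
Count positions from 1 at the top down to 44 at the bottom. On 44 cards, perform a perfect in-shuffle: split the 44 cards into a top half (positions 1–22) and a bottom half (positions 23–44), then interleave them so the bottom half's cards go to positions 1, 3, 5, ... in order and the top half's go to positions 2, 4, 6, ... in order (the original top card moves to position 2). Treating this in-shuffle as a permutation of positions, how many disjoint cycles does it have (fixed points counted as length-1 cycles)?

Trace each unvisited position around until it returns:
(1 2 4 8 16 32 ... len 12) (3 6 12 24) (5 10 20 40 35 25) (7 14 28 11 22 44 ... len 12) (9 18 36 27) (15 30) (21 42 39 33)
7 cycles in total.

7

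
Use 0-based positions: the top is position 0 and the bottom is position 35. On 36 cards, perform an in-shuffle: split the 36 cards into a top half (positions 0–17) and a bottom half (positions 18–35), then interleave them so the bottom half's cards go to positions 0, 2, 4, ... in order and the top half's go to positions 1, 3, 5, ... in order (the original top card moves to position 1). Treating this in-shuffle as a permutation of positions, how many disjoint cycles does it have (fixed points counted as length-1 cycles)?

Trace each unvisited position around until it returns:
(0 1 3 7 15 31 ... len 36)
1 cycle in total.

1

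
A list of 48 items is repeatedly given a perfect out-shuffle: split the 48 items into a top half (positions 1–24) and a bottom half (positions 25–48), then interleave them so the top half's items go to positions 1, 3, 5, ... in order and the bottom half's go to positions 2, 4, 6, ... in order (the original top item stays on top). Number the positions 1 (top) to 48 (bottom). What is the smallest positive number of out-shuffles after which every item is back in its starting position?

The out-shuffle permutes the 48 positions with cycle lengths [1, 1, 23, 23].
Every item is home exactly when every cycle has completed a whole number of laps, i.e. after lcm(1, 23) = 23 out-shuffles.

23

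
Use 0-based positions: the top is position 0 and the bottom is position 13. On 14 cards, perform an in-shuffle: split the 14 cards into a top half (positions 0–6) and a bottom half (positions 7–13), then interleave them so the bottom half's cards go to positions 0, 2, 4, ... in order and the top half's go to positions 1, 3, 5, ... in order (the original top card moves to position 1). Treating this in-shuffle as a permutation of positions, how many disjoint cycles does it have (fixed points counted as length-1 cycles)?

4

Trace each unvisited position around until it returns:
(0 1 3 7) (2 5 11 8) (4 9) (6 13 12 10)
4 cycles in total.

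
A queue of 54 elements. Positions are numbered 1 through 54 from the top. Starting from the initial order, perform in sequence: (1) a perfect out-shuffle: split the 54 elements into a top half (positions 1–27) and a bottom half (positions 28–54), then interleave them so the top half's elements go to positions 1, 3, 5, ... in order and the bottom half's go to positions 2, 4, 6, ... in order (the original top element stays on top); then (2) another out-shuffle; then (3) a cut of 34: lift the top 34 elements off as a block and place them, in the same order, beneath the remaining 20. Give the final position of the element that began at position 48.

Track the element from position 48 forward through each operation:
  after op 1 (out-shuffle): 48 → 42
  after op 2 (out-shuffle): 42 → 30
  after op 3 (cut 34): 30 → 50

50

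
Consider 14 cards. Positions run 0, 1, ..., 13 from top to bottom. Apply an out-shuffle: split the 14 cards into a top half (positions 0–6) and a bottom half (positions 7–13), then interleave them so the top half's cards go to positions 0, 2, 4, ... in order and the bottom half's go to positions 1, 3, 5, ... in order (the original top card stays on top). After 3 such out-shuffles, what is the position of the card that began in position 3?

11

Track the card's position through each out-shuffle:
3 → 6 → 12 → 11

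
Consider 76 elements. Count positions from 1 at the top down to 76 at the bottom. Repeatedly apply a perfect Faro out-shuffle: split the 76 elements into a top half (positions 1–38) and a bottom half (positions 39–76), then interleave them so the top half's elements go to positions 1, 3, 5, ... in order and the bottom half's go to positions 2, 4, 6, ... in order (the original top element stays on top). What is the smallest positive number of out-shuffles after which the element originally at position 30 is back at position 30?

Follow position 30 under repeated out-shuffles:
30 → 59 → 42 → 8 → 15 → 29 → 57 → 38 → 75 → 74 → 72 → 68 → 60 → 44 → 12 → 23 → 45 → 14 → 27 → 53 → 30
It first returns after 20 out-shuffles.

20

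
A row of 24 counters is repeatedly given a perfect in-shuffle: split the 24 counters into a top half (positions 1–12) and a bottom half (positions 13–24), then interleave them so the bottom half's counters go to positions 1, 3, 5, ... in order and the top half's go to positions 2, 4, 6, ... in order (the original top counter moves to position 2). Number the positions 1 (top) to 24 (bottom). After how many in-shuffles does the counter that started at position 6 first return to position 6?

20

Follow position 6 under repeated in-shuffles:
6 → 12 → 24 → 23 → 21 → 17 → 9 → 18 → 11 → 22 → 19 → 13 → 1 → 2 → 4 → 8 → 16 → 7 → 14 → 3 → 6
It first returns after 20 in-shuffles.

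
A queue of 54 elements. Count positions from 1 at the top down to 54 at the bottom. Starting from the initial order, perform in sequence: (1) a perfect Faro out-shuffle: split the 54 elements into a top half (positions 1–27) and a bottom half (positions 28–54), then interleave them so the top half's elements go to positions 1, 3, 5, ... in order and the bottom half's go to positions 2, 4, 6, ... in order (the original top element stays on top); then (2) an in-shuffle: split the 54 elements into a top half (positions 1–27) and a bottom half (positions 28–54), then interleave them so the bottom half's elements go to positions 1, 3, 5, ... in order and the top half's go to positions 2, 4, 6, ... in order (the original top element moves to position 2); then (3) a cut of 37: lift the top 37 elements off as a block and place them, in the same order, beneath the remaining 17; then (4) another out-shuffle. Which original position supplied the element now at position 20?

32

Undo the operations in reverse order, starting from position 20:
  undo op 4 (out-shuffle, from bottom half): 20 ← 37
  undo op 3 (cut 37): 37 ← 20
  undo op 2 (in-shuffle, from top half): 20 ← 10
  undo op 1 (out-shuffle, from bottom half): 10 ← 32
So the element at position 20 came from original position 32.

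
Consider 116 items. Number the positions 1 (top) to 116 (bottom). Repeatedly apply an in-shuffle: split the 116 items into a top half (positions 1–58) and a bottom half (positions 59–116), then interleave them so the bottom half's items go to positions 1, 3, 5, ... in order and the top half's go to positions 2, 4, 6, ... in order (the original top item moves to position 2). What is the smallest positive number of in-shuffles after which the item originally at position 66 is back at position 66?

Follow position 66 under repeated in-shuffles:
66 → 15 → 30 → 60 → 3 → 6 → 12 → 24 → 48 → 96 → 75 → 33 → 66
It first returns after 12 in-shuffles.

12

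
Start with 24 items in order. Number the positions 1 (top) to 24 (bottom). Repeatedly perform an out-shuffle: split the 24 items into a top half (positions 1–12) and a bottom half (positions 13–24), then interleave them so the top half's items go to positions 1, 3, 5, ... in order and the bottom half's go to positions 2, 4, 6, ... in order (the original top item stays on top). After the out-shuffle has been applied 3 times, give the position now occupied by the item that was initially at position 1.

Position 1 is a fixed point of every out-shuffle, so the item never moves.

1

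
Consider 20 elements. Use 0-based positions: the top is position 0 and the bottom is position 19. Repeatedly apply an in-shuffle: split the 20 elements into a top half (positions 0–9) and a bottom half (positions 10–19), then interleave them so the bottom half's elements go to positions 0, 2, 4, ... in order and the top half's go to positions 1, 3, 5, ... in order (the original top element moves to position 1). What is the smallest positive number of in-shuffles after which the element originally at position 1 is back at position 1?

Follow position 1 under repeated in-shuffles:
1 → 3 → 7 → 15 → 10 → 0 → 1
It first returns after 6 in-shuffles.

6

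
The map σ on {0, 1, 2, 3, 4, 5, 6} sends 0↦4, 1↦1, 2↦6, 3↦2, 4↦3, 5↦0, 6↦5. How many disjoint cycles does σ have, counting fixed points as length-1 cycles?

2

Cycle decomposition: (0 4 3 2 6 5) (1).
2 cycles.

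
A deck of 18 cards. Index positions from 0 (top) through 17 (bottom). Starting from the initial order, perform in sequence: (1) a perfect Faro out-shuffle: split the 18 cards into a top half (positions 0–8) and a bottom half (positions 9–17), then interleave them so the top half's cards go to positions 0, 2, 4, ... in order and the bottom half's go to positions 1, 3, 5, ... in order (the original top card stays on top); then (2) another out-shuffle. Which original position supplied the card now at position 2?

Undo the operations in reverse order, starting from position 2:
  undo op 2 (out-shuffle, from top half): 2 ← 1
  undo op 1 (out-shuffle, from bottom half): 1 ← 9
So the card at position 2 came from original position 9.

9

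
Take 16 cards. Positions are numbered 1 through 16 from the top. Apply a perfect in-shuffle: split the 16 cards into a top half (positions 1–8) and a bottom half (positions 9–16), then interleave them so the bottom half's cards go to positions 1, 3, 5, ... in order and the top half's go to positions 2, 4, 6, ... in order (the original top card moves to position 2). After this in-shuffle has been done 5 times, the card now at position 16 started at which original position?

Work backwards from position 16, undoing one in-shuffle at a time:
16 ← 8 ← 4 ← 2 ← 1 ← 9
So the card now at position 16 started at position 9.

9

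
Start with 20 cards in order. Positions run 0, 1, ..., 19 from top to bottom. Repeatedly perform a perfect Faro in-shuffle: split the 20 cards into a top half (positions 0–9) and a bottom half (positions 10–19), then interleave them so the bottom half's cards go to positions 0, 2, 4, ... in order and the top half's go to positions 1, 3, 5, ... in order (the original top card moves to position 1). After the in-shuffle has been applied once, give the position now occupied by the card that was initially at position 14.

8

Track the card's position through each in-shuffle:
14 → 8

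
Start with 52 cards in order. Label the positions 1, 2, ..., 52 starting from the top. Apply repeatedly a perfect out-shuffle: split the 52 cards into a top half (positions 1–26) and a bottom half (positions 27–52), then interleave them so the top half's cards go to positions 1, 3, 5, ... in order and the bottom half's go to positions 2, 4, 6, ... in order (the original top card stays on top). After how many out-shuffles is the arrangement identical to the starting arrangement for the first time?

8

The out-shuffle permutes the 52 positions with cycle lengths [1, 1, 2, 8, 8, 8, 8, 8, 8].
Every card is home exactly when every cycle has completed a whole number of laps, i.e. after lcm(1, 2, 8) = 8 out-shuffles.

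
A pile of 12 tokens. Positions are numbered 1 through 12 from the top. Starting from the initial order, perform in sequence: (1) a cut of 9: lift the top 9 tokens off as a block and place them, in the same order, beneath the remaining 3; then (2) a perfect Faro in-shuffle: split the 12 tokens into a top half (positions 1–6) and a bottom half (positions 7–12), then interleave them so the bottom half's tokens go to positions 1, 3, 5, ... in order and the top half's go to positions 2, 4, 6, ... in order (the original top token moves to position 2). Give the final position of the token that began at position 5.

Track the token from position 5 forward through each operation:
  after op 1 (cut 9): 5 → 8
  after op 2 (in-shuffle): 8 → 3

3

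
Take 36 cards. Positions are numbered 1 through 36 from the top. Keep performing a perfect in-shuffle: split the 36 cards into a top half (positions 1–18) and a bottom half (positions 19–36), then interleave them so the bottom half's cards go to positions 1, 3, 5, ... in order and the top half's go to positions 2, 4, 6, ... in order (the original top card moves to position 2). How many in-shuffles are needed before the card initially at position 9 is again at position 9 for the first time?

36

Follow position 9 under repeated in-shuffles:
9 → 18 → 36 → 35 → 33 → 29 → 21 → 5 → ... → 9 (length 36)
It first returns after 36 in-shuffles.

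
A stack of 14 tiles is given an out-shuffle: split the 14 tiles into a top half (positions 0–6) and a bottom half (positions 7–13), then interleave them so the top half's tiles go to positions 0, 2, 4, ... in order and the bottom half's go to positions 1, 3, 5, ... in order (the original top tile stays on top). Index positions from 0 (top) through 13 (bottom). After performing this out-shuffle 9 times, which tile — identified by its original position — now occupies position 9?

7

Work backwards from position 9, undoing one out-shuffle at a time:
9 ← 11 ← 12 ← 6 ← 3 ← 8 ← 4 ← 2 ← 1 ← 7
So the tile now at position 9 started at position 7.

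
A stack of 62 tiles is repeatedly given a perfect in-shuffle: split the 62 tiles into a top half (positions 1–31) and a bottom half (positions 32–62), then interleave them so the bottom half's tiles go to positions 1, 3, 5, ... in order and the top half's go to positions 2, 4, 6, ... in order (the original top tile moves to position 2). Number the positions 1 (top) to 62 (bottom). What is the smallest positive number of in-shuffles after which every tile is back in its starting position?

6

The in-shuffle permutes the 62 positions with cycle lengths [2, 3, 3, 6, 6, 6, 6, 6, 6, 6, 6, 6].
Every tile is home exactly when every cycle has completed a whole number of laps, i.e. after lcm(2, 3, 6) = 6 in-shuffles.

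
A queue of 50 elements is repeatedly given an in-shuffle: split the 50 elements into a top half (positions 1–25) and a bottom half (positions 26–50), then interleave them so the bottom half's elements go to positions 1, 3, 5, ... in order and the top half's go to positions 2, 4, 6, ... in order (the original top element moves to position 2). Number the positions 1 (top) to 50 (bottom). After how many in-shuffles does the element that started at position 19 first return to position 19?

8

Follow position 19 under repeated in-shuffles:
19 → 38 → 25 → 50 → 49 → 47 → 43 → 35 → 19
It first returns after 8 in-shuffles.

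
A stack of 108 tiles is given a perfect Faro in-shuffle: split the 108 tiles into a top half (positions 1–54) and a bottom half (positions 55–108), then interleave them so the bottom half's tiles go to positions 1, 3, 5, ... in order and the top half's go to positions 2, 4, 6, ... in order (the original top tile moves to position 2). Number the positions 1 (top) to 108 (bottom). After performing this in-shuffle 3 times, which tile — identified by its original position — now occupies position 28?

58

Work backwards from position 28, undoing one in-shuffle at a time:
28 ← 14 ← 7 ← 58
So the tile now at position 28 started at position 58.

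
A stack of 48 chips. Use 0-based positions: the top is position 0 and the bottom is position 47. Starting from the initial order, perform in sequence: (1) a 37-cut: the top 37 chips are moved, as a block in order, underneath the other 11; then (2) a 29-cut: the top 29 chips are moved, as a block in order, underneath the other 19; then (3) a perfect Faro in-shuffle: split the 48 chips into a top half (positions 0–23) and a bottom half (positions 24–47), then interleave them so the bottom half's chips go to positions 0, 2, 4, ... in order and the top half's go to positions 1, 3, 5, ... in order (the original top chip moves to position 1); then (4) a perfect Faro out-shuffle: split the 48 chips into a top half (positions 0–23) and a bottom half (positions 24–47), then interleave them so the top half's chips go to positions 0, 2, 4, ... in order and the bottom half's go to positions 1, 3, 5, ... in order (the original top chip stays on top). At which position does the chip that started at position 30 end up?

3

Track the chip from position 30 forward through each operation:
  after op 1 (cut 37): 30 → 41
  after op 2 (cut 29): 41 → 12
  after op 3 (in-shuffle): 12 → 25
  after op 4 (out-shuffle): 25 → 3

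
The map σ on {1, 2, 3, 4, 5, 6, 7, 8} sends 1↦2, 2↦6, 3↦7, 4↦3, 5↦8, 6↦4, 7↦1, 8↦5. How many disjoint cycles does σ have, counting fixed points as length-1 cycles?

2

Cycle decomposition: (1 2 6 4 3 7) (5 8).
2 cycles.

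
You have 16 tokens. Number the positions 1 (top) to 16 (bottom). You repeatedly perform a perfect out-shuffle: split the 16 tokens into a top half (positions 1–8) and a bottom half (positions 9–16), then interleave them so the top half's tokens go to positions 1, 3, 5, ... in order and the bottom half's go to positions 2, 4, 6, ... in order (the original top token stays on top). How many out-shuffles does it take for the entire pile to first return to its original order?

The out-shuffle permutes the 16 positions with cycle lengths [1, 1, 2, 4, 4, 4].
Every token is home exactly when every cycle has completed a whole number of laps, i.e. after lcm(1, 2, 4) = 4 out-shuffles.

4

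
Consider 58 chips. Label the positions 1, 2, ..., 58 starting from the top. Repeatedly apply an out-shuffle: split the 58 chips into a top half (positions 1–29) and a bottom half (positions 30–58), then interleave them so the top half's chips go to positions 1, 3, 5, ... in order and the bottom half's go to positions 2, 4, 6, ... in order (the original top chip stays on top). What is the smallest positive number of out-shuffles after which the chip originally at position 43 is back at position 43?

Follow position 43 under repeated out-shuffles:
43 → 28 → 55 → 52 → 46 → 34 → 10 → 19 → 37 → 16 → 31 → 4 → 7 → 13 → 25 → 49 → 40 → 22 → 43
It first returns after 18 out-shuffles.

18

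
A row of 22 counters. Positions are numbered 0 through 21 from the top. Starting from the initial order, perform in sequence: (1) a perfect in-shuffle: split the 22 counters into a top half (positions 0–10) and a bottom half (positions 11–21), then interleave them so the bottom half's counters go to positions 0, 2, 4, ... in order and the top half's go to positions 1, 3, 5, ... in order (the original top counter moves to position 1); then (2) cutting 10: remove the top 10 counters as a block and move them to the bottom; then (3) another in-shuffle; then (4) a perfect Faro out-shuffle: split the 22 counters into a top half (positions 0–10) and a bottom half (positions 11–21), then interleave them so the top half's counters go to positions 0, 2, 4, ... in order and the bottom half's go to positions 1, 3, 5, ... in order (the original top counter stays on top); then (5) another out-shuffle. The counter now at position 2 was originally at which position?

Undo the operations in reverse order, starting from position 2:
  undo op 5 (out-shuffle, from top half): 2 ← 1
  undo op 4 (out-shuffle, from bottom half): 1 ← 11
  undo op 3 (in-shuffle, from top half): 11 ← 5
  undo op 2 (cut 10): 5 ← 15
  undo op 1 (in-shuffle, from top half): 15 ← 7
So the counter at position 2 came from original position 7.

7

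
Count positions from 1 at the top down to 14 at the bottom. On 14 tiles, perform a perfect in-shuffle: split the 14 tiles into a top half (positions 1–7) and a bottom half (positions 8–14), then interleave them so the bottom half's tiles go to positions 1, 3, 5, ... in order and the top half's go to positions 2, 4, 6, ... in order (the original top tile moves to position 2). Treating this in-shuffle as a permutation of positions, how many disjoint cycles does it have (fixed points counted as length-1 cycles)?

Trace each unvisited position around until it returns:
(1 2 4 8) (3 6 12 9) (5 10) (7 14 13 11)
4 cycles in total.

4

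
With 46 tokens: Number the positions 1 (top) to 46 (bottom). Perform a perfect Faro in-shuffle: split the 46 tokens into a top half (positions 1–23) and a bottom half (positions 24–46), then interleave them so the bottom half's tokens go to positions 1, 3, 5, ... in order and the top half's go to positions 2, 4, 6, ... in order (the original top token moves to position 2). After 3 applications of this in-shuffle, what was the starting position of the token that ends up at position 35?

22

Work backwards from position 35, undoing one in-shuffle at a time:
35 ← 41 ← 44 ← 22
So the token now at position 35 started at position 22.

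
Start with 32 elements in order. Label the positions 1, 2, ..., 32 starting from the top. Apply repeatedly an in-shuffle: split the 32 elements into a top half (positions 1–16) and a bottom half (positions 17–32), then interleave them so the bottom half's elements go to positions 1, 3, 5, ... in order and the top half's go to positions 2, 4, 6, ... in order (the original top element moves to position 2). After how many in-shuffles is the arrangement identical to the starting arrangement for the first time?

10

The in-shuffle permutes the 32 positions with cycle lengths [2, 10, 10, 10].
Every element is home exactly when every cycle has completed a whole number of laps, i.e. after lcm(2, 10) = 10 in-shuffles.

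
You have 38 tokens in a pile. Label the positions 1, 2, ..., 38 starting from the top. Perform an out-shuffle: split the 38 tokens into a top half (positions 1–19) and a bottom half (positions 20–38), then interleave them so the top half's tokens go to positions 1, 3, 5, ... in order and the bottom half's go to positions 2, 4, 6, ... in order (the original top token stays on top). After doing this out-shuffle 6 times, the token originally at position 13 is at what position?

29

Track the token's position through each out-shuffle:
13 → 25 → 12 → 23 → 8 → 15 → 29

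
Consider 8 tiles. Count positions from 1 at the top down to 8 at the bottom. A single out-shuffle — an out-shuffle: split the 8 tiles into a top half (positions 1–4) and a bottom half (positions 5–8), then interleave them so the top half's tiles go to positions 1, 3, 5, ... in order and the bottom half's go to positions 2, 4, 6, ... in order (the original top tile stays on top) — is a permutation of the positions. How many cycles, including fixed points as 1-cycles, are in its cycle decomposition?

4

Trace each unvisited position around until it returns:
(1) (2 3 5) (4 7 6) (8)
4 cycles in total.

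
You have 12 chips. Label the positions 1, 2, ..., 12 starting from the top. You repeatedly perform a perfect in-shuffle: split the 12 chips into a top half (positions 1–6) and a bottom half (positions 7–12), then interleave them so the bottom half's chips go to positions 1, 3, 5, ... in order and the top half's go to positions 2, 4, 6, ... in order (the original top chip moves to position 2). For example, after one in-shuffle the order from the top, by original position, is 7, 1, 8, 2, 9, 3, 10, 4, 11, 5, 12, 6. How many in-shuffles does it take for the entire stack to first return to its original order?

12

The in-shuffle permutes the 12 positions with cycle lengths [12].
Every chip is home exactly when every cycle has completed a whole number of laps, i.e. after lcm(12) = 12 in-shuffles.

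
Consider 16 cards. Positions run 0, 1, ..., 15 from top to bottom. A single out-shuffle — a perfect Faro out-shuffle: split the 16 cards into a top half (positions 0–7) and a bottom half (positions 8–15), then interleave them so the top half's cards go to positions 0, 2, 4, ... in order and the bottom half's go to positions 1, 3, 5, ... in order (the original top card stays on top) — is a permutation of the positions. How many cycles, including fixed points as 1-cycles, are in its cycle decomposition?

6

Trace each unvisited position around until it returns:
(0) (1 2 4 8) (3 6 12 9) (5 10) (7 14 13 11) (15)
6 cycles in total.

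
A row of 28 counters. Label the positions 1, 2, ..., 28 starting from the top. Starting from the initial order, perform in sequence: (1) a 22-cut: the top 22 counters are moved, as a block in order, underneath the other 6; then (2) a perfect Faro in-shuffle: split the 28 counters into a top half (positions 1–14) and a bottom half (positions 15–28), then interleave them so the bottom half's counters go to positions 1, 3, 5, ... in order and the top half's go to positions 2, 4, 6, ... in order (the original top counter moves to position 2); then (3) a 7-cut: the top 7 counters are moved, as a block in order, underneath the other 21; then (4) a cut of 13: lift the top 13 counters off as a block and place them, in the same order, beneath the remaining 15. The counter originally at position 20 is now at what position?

Track the counter from position 20 forward through each operation:
  after op 1 (cut 22): 20 → 26
  after op 2 (in-shuffle): 26 → 23
  after op 3 (cut 7): 23 → 16
  after op 4 (cut 13): 16 → 3

3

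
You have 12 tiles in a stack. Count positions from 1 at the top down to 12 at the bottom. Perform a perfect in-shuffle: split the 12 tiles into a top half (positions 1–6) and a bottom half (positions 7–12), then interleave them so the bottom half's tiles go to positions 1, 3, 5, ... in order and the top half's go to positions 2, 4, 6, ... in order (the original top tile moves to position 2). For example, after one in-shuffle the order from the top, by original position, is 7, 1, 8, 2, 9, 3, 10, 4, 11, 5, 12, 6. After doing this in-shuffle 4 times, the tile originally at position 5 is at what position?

Track the tile's position through each in-shuffle:
5 → 10 → 7 → 1 → 2

2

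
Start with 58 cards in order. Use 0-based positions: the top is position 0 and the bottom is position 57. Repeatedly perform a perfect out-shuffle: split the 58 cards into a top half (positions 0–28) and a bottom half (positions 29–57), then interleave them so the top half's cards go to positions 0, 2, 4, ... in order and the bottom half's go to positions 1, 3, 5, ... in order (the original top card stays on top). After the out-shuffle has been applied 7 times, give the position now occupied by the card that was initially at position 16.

Track the card's position through each out-shuffle:
16 → 32 → 7 → 14 → 28 → 56 → 55 → 53

53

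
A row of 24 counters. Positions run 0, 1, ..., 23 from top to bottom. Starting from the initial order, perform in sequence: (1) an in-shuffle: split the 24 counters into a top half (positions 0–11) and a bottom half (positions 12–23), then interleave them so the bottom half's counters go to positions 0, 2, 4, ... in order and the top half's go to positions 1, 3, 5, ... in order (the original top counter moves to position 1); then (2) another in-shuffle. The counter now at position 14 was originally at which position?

9

Undo the operations in reverse order, starting from position 14:
  undo op 2 (in-shuffle, from bottom half): 14 ← 19
  undo op 1 (in-shuffle, from top half): 19 ← 9
So the counter at position 14 came from original position 9.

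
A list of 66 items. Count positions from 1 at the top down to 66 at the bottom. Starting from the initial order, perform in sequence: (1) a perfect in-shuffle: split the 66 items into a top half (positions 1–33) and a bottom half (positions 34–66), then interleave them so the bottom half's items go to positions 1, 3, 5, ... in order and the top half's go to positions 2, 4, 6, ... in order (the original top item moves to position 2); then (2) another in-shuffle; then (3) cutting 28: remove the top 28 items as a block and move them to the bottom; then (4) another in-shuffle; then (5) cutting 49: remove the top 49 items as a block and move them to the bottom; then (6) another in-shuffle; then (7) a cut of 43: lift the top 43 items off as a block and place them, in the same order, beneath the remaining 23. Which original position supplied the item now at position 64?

Undo the operations in reverse order, starting from position 64:
  undo op 7 (cut 43): 64 ← 41
  undo op 6 (in-shuffle, from bottom half): 41 ← 54
  undo op 5 (cut 49): 54 ← 37
  undo op 4 (in-shuffle, from bottom half): 37 ← 52
  undo op 3 (cut 28): 52 ← 14
  undo op 2 (in-shuffle, from top half): 14 ← 7
  undo op 1 (in-shuffle, from bottom half): 7 ← 37
So the item at position 64 came from original position 37.

37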